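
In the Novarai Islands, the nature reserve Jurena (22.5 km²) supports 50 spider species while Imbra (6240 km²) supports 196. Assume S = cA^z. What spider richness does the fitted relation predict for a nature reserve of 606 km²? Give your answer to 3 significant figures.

111

z = ln(196/50) / ln(6240/22.5) = 1.3661 / 5.6252 = 0.2429
c = 50 / 22.5^0.2429 = 50 / 2.13 = 23.47
S₃ = 23.47 × 606^0.2429 = 23.47 × 4.739 ≈ 111.3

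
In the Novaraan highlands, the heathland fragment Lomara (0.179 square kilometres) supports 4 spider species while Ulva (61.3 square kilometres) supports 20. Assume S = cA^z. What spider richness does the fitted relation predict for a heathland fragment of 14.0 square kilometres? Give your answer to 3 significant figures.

z = ln(20/4) / ln(61.3/0.179) = 1.6094 / 5.8361 = 0.2758
c = 4 / 0.179^0.2758 = 4 / 0.6222 = 6.428
S₃ = 6.428 × 14^0.2758 = 6.428 × 2.07 ≈ 13.31

13.3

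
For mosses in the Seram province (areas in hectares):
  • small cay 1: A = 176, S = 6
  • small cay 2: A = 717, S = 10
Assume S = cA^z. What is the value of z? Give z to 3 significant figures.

Taking logs: ln S = ln c + z ln A, so z = (ln S₂ − ln S₁)/(ln A₂ − ln A₁).
z = ln(10/6) / ln(717/176) = ln(1.667) / ln(4.074) = 0.5108 / 1.4046 = 0.3637

0.364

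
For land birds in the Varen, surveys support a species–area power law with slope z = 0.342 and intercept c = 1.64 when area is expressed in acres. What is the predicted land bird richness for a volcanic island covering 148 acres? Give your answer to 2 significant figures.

9.1

S = 1.64 × 148^0.342
ln S = ln 1.64 + 0.342 × ln 148 = 0.4947 + 0.342 × 4.9972 = 2.2037
S = e^2.2037 ≈ 9.059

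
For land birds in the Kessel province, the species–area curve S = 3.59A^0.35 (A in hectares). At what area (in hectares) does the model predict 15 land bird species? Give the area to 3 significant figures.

59.5 hectares

15 = 3.59 × A^0.35  ⇒  A^0.35 = 15/3.59 = 4.178
ln A = ln(4.178) / 0.35 = 1.4299 / 0.35 = 4.0854
A = e^4.0854 ≈ 59.47 hectares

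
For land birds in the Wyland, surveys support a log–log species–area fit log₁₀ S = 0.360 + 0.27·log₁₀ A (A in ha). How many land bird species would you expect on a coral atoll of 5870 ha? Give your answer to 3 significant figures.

23.9

S = 2.291 × 5870^0.27 = 2.291 × 10.41 ≈ 23.85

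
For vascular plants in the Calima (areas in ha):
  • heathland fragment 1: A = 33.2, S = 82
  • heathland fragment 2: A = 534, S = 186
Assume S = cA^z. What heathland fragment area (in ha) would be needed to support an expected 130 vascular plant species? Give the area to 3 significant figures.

158 ha

z = ln(186/82) / ln(534/33.2) = 0.8190 / 2.7778 = 0.2948
c = 82 / 33.2^0.2948 = 82 / 2.809 = 29.2
A = (130/29.2)^(1/0.2948) ⇒ ln A = ln(4.453)/0.2948 = 5.0655
A = e^5.0655 ≈ 158.5 ha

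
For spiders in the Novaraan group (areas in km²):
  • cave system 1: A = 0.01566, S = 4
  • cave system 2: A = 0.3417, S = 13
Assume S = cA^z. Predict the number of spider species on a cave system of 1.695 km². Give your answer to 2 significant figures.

z = ln(13/4) / ln(0.3417/0.01566) = 1.1787 / 3.0828 = 0.3823
c = 4 / 0.01566^0.3823 = 4 / 0.2041 = 19.6
S₃ = 19.6 × 1.695^0.3823 = 19.6 × 1.224 ≈ 23.98

24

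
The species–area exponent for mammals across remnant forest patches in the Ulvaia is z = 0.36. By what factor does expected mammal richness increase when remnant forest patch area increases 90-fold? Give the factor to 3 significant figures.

S₂/S₁ = (A₂/A₁)^z = 90^0.36
ln(S₂/S₁) = 0.36 × ln 90 = 0.36 × 4.4998 = 1.6199
S₂/S₁ = e^1.6199 ≈ 5.053

5.05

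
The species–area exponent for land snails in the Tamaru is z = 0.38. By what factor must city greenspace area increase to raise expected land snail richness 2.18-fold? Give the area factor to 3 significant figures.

(A₂/A₁)^0.38 = 2.18, so A₂/A₁ = 2.18^(1/0.38) = 2.18^2.632
ln(A₂/A₁) = ln 2.18 / 0.38 = 0.7793 / 0.38 = 2.0509
A₂/A₁ = e^2.0509 ≈ 7.775

7.77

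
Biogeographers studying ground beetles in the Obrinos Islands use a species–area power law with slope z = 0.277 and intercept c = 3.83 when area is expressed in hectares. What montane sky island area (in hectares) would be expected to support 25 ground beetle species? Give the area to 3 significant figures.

874 hectares

25 = 3.83 × A^0.277  ⇒  A^0.277 = 25/3.83 = 6.527
ln A = ln(6.527) / 0.277 = 1.8760 / 0.277 = 6.7726
A = e^6.7726 ≈ 873.6 hectares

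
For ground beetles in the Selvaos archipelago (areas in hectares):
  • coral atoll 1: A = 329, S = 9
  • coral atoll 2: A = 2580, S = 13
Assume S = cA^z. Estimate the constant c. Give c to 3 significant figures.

3.20

z = ln(S₂/S₁) / ln(A₂/A₁) = ln(13/9) / ln(2580/329) = 0.3677 / 2.0595 = 0.1786
c = S₁ / A₁^z = 9 / 329^0.1786 = 9 / 2.815 = 3.197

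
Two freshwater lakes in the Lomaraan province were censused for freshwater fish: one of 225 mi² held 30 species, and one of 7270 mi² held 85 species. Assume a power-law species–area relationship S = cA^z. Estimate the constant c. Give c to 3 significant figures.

z = ln(S₂/S₁) / ln(A₂/A₁) = ln(85/30) / ln(7270/225) = 1.0415 / 3.4754 = 0.2997
c = S₁ / A₁^z = 30 / 225^0.2997 = 30 / 5.068 = 5.919

5.92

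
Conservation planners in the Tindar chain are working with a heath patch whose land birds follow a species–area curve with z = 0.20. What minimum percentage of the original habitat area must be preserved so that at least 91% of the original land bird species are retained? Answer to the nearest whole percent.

62%

Need (A_new/A_old)^0.2 = 0.91, so A_new/A_old = 0.91^(1/0.2) = 0.91^5
ln(A_new/A_old) = ln 0.91 / 0.2 = -0.0943 / 0.2 = -0.4716
A_new/A_old = e^-0.4716 ≈ 0.624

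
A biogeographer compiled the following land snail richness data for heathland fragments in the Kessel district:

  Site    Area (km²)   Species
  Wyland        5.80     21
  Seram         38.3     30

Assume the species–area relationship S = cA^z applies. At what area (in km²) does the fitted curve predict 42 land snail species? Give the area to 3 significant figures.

227 km²

z = ln(30/21) / ln(38.3/5.8) = 0.3567 / 1.8876 = 0.1890
c = 21 / 5.8^0.1890 = 21 / 1.394 = 15.06
A = (42/15.06)^(1/0.1890) ⇒ ln A = ln(2.788)/0.1890 = 5.4261
A = e^5.4261 ≈ 227.3 km²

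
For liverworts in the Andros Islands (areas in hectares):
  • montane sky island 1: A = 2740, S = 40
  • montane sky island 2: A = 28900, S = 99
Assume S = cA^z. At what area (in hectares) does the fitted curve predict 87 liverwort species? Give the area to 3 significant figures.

z = ln(99/40) / ln(28900/2740) = 0.9062 / 2.3559 = 0.3847
c = 40 / 2740^0.3847 = 40 / 21.01 = 1.904
A = (87/1.904)^(1/0.3847) ⇒ ln A = ln(45.69)/0.3847 = 9.9357
A = e^9.9357 ≈ 20655 hectares

20700 hectares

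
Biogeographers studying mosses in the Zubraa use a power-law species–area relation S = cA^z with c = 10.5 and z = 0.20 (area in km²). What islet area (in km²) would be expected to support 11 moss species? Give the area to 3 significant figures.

11 = 10.5 × A^0.2  ⇒  A^0.2 = 11/10.5 = 1.048
ln A = ln(1.048) / 0.2 = 0.0465 / 0.2 = 0.2326
A = e^0.2326 ≈ 1.262 km²

1.26 km²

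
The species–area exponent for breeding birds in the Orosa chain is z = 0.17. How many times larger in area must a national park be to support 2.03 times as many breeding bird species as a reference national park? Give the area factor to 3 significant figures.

64.4

(A₂/A₁)^0.17 = 2.03, so A₂/A₁ = 2.03^(1/0.17) = 2.03^5.882
ln(A₂/A₁) = ln 2.03 / 0.17 = 0.7080 / 0.17 = 4.1649
A₂/A₁ = e^4.1649 ≈ 64.39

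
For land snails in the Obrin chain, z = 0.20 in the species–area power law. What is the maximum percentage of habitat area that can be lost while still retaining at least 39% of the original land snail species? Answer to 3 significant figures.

Need (A_new/A_old)^0.2 = 0.39, so A_new/A_old = 0.39^(1/0.2) = 0.39^5
ln(A_new/A_old) = ln 0.39 / 0.2 = -0.9416 / 0.2 = -4.7080
A_new/A_old = e^-4.7080 ≈ 0.009022
Fraction that can be lost = 1 − 0.009022 = 0.991

99.1%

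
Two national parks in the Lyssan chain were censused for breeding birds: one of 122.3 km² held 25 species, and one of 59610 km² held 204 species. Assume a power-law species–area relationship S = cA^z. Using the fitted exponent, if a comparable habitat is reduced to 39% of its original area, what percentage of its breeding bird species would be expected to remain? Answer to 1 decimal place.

72.7%

z = ln(204/25) / ln(59610/122.3) = 2.0992 / 6.1891 = 0.3392
S_new/S_old = (A_new/A_old)^z = 0.39^0.3392 = exp(0.3392 × -0.9416) = 0.7266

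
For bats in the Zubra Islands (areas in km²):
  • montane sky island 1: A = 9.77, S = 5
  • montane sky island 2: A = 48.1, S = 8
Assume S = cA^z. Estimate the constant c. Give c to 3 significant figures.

z = ln(S₂/S₁) / ln(A₂/A₁) = ln(8/5) / ln(48.1/9.77) = 0.4700 / 1.5940 = 0.2949
c = S₁ / A₁^z = 5 / 9.77^0.2949 = 5 / 1.958 = 2.553

2.55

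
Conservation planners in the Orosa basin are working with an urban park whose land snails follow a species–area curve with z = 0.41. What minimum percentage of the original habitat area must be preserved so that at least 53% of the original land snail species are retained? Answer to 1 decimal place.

21.3%

Need (A_new/A_old)^0.41 = 0.53, so A_new/A_old = 0.53^(1/0.41) = 0.53^2.439
ln(A_new/A_old) = ln 0.53 / 0.41 = -0.6349 / 0.41 = -1.5485
A_new/A_old = e^-1.5485 ≈ 0.2126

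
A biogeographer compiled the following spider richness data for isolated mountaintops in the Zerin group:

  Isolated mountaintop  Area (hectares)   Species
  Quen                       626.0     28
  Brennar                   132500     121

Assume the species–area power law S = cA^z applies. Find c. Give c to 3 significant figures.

4.82

z = ln(S₂/S₁) / ln(A₂/A₁) = ln(121/28) / ln(132500/626) = 1.4636 / 5.3550 = 0.2733
c = S₁ / A₁^z = 28 / 626^0.2733 = 28 / 5.812 = 4.817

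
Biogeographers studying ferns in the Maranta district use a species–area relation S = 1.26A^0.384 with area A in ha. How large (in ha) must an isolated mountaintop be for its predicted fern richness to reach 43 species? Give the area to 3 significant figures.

9830 ha

43 = 1.26 × A^0.384  ⇒  A^0.384 = 43/1.26 = 34.13
ln A = ln(34.13) / 0.384 = 3.5301 / 0.384 = 9.1929
A = e^9.1929 ≈ 9827 ha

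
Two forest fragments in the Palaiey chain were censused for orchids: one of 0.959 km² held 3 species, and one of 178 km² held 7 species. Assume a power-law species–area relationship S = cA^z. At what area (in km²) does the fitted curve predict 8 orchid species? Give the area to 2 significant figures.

z = ln(7/3) / ln(178/0.959) = 0.8473 / 5.2236 = 0.1622
c = 3 / 0.959^0.1622 = 3 / 0.9932 = 3.02
A = (8/3.02)^(1/0.1622) ⇒ ln A = ln(2.649)/0.1622 = 6.0050
A = e^6.0050 ≈ 405.5 km²

410 km²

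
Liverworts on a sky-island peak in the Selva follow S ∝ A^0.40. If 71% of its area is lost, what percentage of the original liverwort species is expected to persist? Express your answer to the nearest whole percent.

61%

S_new/S_old = (A_new/A_old)^z = 0.29^0.4
= exp(0.4 × ln 0.29) = exp(0.4 × -1.2379) = exp(-0.4951) ≈ 0.6095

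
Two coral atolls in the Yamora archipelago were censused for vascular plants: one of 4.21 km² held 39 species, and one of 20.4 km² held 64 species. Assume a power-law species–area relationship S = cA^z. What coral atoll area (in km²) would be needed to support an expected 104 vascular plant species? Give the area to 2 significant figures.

z = ln(64/39) / ln(20.4/4.21) = 0.4953 / 1.5781 = 0.3139
c = 39 / 4.21^0.3139 = 39 / 1.57 = 24.84
A = (104/24.84)^(1/0.3139) ⇒ ln A = ln(4.187)/0.3139 = 4.5623
A = e^4.5623 ≈ 95.81 km²

96 km²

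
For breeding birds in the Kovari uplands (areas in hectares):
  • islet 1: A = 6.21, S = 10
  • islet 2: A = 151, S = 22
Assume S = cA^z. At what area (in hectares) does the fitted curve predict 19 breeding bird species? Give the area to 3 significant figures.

z = ln(22/10) / ln(151/6.21) = 0.7885 / 3.1911 = 0.2471
c = 10 / 6.21^0.2471 = 10 / 1.57 = 6.369
A = (19/6.369)^(1/0.2471) ⇒ ln A = ln(2.983)/0.2471 = 4.4239
A = e^4.4239 ≈ 83.42 hectares

83.4 hectares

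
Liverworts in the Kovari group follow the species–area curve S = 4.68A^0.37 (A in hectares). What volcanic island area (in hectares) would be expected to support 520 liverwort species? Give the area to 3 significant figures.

520 = 4.68 × A^0.37  ⇒  A^0.37 = 520/4.68 = 111.1
ln A = ln(111.1) / 0.37 = 4.7105 / 0.37 = 12.7312
A = e^12.7312 ≈ 338123 hectares

338000 hectares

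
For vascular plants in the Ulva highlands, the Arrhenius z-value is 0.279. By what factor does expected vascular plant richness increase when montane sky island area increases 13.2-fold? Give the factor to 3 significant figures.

S₂/S₁ = (A₂/A₁)^z = 13.2^0.279
ln(S₂/S₁) = 0.279 × ln 13.2 = 0.279 × 2.5802 = 0.7199
S₂/S₁ = e^0.7199 ≈ 2.054

2.05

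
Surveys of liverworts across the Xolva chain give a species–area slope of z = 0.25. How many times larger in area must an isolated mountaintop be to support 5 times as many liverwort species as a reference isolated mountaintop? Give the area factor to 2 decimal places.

625.00

(A₂/A₁)^0.25 = 5, so A₂/A₁ = 5^(1/0.25) = 5^4
ln(A₂/A₁) = ln 5 / 0.25 = 1.6094 / 0.25 = 6.4378
A₂/A₁ = e^6.4378 ≈ 625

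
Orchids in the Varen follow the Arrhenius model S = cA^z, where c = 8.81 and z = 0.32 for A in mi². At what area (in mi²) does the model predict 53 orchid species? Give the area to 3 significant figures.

53 = 8.81 × A^0.32  ⇒  A^0.32 = 53/8.81 = 6.016
ln A = ln(6.016) / 0.32 = 1.7944 / 0.32 = 5.6075
A = e^5.6075 ≈ 272.5 mi²

272 mi²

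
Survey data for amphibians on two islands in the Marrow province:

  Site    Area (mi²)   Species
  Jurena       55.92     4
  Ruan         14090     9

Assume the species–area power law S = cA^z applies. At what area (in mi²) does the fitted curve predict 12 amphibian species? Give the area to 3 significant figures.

z = ln(9/4) / ln(14090/55.92) = 0.8109 / 5.5293 = 0.1467
c = 4 / 55.92^0.1467 = 4 / 1.804 = 2.217
A = (12/2.217)^(1/0.1467) ⇒ ln A = ln(5.413)/0.1467 = 11.5148
A = e^11.5148 ≈ 100185 mi²

100000 mi²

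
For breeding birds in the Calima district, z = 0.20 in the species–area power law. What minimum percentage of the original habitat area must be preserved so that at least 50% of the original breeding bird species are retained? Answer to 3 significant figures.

Need (A_new/A_old)^0.2 = 0.5, so A_new/A_old = 0.5^(1/0.2) = 0.5^5
ln(A_new/A_old) = ln 0.5 / 0.2 = -0.6931 / 0.2 = -3.4657
A_new/A_old = e^-3.4657 ≈ 0.03125

3.12%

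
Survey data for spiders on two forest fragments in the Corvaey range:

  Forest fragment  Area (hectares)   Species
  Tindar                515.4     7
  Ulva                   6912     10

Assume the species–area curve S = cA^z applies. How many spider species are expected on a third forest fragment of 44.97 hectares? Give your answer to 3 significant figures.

5.01

z = ln(10/7) / ln(6912/515.4) = 0.3567 / 2.5961 = 0.1374
c = 7 / 515.4^0.1374 = 7 / 2.358 = 2.968
S₃ = 2.968 × 44.97^0.1374 = 2.968 × 1.687 ≈ 5.007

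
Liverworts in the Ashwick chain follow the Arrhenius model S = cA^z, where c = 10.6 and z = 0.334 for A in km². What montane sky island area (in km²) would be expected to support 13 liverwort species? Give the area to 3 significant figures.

13 = 10.6 × A^0.334  ⇒  A^0.334 = 13/10.6 = 1.226
ln A = ln(1.226) / 0.334 = 0.2041 / 0.334 = 0.6111
A = e^0.6111 ≈ 1.842 km²

1.84 km²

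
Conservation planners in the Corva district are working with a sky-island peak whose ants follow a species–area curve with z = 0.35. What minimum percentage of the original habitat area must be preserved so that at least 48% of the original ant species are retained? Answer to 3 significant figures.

Need (A_new/A_old)^0.35 = 0.48, so A_new/A_old = 0.48^(1/0.35) = 0.48^2.857
ln(A_new/A_old) = ln 0.48 / 0.35 = -0.7340 / 0.35 = -2.0971
A_new/A_old = e^-2.0971 ≈ 0.1228

12.3%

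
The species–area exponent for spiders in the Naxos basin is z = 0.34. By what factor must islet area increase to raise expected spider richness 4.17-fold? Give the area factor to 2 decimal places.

(A₂/A₁)^0.34 = 4.17, so A₂/A₁ = 4.17^(1/0.34) = 4.17^2.941
ln(A₂/A₁) = ln 4.17 / 0.34 = 1.4279 / 0.34 = 4.1998
A₂/A₁ = e^4.1998 ≈ 66.67

66.67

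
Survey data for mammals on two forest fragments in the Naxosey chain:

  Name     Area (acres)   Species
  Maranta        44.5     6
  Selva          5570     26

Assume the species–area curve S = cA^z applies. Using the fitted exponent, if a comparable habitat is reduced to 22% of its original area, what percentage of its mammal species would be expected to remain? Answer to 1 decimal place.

z = ln(26/6) / ln(5570/44.5) = 1.4663 / 4.8297 = 0.3036
S_new/S_old = (A_new/A_old)^z = 0.22^0.3036 = exp(0.3036 × -1.5141) = 0.6315

63.1%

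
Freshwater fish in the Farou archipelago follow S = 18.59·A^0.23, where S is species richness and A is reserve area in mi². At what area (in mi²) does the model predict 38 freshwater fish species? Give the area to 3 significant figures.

38 = 18.59 × A^0.23  ⇒  A^0.23 = 38/18.59 = 2.044
ln A = ln(2.044) / 0.23 = 0.7150 / 0.23 = 3.1085
A = e^3.1085 ≈ 22.39 mi²

22.4 mi²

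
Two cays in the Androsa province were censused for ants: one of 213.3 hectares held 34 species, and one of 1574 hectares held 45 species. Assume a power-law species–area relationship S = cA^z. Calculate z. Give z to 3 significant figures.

Taking logs: ln S = ln c + z ln A, so z = (ln S₂ − ln S₁)/(ln A₂ − ln A₁).
z = ln(45/34) / ln(1574/213.3) = ln(1.324) / ln(7.379) = 0.2803 / 1.9987 = 0.1402

0.140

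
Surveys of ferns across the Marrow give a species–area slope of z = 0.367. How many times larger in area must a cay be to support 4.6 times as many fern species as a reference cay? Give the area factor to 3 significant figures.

64.0

(A₂/A₁)^0.367 = 4.6, so A₂/A₁ = 4.6^(1/0.367) = 4.6^2.725
ln(A₂/A₁) = ln 4.6 / 0.367 = 1.5261 / 0.367 = 4.1582
A₂/A₁ = e^4.1582 ≈ 63.96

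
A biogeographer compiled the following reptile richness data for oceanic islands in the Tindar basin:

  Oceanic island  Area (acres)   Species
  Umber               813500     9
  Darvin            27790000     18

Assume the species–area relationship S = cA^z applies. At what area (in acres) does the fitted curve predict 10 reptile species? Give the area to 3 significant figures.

1390000 acres

z = ln(18/9) / ln(27790000/813500) = 0.6931 / 3.5311 = 0.1963
c = 9 / 813500^0.1963 = 9 / 14.46 = 0.6224
A = (10/0.6224)^(1/0.1963) ⇒ ln A = ln(16.07)/0.1963 = 14.1458
A = e^14.1458 ≈ 1391422 acres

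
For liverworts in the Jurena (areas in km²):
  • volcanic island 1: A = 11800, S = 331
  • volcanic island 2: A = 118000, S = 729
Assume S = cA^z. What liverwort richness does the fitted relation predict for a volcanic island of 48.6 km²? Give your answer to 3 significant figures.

50.3

z = ln(729/331) / ln(118000/11800) = 0.7896 / 2.3026 = 0.3429
c = 331 / 11800^0.3429 = 331 / 24.9 = 13.29
S₃ = 13.29 × 48.6^0.3429 = 13.29 × 3.787 ≈ 50.34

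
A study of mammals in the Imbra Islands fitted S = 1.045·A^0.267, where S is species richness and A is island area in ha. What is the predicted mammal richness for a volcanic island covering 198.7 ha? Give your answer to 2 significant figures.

S = 1.045 × 198.7^0.267 = 1.045 × 4.108 ≈ 4.293

4.3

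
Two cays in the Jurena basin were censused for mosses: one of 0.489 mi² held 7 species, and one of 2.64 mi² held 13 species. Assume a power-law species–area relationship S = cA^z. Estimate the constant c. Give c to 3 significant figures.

9.10

z = ln(S₂/S₁) / ln(A₂/A₁) = ln(13/7) / ln(2.64/0.489) = 0.6190 / 1.6862 = 0.3671
c = S₁ / A₁^z = 7 / 0.489^0.3671 = 7 / 0.769 = 9.103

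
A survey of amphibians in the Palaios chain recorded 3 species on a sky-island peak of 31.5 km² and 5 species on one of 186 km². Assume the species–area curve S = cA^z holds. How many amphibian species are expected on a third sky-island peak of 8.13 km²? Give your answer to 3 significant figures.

2.03

z = ln(5/3) / ln(186/31.5) = 0.5108 / 1.7758 = 0.2877
c = 3 / 31.5^0.2877 = 3 / 2.698 = 1.112
S₃ = 1.112 × 8.13^0.2877 = 1.112 × 1.827 ≈ 2.032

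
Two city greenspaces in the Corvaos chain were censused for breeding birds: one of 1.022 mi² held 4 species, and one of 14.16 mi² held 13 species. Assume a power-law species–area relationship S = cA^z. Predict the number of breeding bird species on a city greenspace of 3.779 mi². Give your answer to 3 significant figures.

z = ln(13/4) / ln(14.16/1.022) = 1.1787 / 2.6287 = 0.4484
c = 4 / 1.022^0.4484 = 4 / 1.01 = 3.961
S₃ = 3.961 × 3.779^0.4484 = 3.961 × 1.815 ≈ 7.19

7.19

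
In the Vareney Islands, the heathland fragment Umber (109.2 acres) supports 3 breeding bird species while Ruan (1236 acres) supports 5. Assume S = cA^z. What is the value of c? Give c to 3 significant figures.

z = ln(S₂/S₁) / ln(A₂/A₁) = ln(5/3) / ln(1236/109.2) = 0.5108 / 2.4265 = 0.2105
c = S₁ / A₁^z = 3 / 109.2^0.2105 = 3 / 2.686 = 1.117

1.12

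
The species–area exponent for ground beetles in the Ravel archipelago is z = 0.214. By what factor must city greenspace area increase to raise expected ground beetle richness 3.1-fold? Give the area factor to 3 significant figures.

(A₂/A₁)^0.214 = 3.1, so A₂/A₁ = 3.1^(1/0.214) = 3.1^4.673
ln(A₂/A₁) = ln 3.1 / 0.214 = 1.1314 / 0.214 = 5.2869
A₂/A₁ = e^5.2869 ≈ 197.7

198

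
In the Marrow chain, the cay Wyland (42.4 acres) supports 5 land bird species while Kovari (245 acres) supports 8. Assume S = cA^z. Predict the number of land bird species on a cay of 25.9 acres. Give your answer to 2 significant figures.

4.4

z = ln(8/5) / ln(245/42.4) = 0.4700 / 1.7541 = 0.2679
c = 5 / 42.4^0.2679 = 5 / 2.729 = 1.832
S₃ = 1.832 × 25.9^0.2679 = 1.832 × 2.392 ≈ 4.381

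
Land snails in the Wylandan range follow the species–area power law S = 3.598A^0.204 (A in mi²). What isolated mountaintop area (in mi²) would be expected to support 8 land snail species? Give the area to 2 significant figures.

50 mi²

8 = 3.598 × A^0.204  ⇒  A^0.204 = 8/3.598 = 2.223
ln A = ln(2.223) / 0.204 = 0.7991 / 0.204 = 3.9170
A = e^3.9170 ≈ 50.25 mi²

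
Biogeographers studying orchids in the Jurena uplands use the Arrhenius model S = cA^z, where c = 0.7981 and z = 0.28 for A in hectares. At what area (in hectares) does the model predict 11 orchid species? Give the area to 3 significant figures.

11700 hectares

11 = 0.7981 × A^0.28  ⇒  A^0.28 = 11/0.7981 = 13.78
ln A = ln(13.78) / 0.28 = 2.6234 / 0.28 = 9.3693
A = e^9.3693 ≈ 11723 hectares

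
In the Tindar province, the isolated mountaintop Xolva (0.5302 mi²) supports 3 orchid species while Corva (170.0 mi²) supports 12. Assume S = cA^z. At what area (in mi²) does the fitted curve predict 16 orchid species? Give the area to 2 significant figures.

560 mi²

z = ln(12/3) / ln(170/0.5302) = 1.3863 / 5.7703 = 0.2402
c = 3 / 0.5302^0.2402 = 3 / 0.8586 = 3.494
A = (16/3.494)^(1/0.2402) ⇒ ln A = ln(4.579)/0.2402 = 6.3332
A = e^6.3332 ≈ 563 mi²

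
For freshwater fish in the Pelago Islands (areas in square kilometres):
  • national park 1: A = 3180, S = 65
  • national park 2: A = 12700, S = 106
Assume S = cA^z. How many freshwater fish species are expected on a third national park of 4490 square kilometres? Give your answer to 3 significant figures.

73.4

z = ln(106/65) / ln(12700/3180) = 0.4891 / 1.3847 = 0.3532
c = 65 / 3180^0.3532 = 65 / 17.26 = 3.766
S₃ = 3.766 × 4490^0.3532 = 3.766 × 19.49 ≈ 73.42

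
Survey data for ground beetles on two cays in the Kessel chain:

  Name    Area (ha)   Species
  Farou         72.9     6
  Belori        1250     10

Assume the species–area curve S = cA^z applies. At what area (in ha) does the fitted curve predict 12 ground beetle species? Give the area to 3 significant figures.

z = ln(10/6) / ln(1250/72.9) = 0.5108 / 2.8418 = 0.1798
c = 6 / 72.9^0.1798 = 6 / 2.162 = 2.775
A = (12/2.775)^(1/0.1798) ⇒ ln A = ln(4.324)/0.1798 = 8.1452
A = e^8.1452 ≈ 3447 ha

3450 ha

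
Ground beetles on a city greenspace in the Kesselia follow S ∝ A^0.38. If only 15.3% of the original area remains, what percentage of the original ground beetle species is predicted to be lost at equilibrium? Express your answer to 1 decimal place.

S_new/S_old = (A_new/A_old)^z = 0.153^0.38
= exp(0.38 × ln 0.153) = exp(0.38 × -1.8773) = exp(-0.7134) ≈ 0.49
Fraction lost = 1 − 0.49 = 0.51

51.0%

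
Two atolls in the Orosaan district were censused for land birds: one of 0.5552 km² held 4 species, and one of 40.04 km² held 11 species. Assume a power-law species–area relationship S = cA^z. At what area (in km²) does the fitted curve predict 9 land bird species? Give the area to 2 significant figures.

z = ln(11/4) / ln(40.04/0.5552) = 1.0116 / 4.2783 = 0.2364
c = 4 / 0.5552^0.2364 = 4 / 0.8701 = 4.597
A = (9/4.597)^(1/0.2364) ⇒ ln A = ln(1.958)/0.2364 = 2.8412
A = e^2.8412 ≈ 17.14 km²

17 km²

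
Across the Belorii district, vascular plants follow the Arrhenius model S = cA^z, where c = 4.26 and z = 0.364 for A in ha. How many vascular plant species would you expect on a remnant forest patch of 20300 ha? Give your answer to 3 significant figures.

S = 4.26 × 20300^0.364 = 4.26 × 36.98 ≈ 157.5

158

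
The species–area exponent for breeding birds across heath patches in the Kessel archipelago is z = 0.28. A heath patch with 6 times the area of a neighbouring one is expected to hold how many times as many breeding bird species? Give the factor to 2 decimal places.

1.65

S₂/S₁ = (A₂/A₁)^z = 6^0.28
ln(S₂/S₁) = 0.28 × ln 6 = 0.28 × 1.7918 = 0.5017
S₂/S₁ = e^0.5017 ≈ 1.652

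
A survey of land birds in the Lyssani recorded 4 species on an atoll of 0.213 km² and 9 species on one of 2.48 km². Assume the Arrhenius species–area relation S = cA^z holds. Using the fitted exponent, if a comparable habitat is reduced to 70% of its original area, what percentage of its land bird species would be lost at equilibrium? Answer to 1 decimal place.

11.1%

z = ln(9/4) / ln(2.48/0.213) = 0.8109 / 2.4547 = 0.3304
S_new/S_old = (A_new/A_old)^z = 0.7^0.3304 = exp(0.3304 × -0.3567) = 0.8888
Fraction lost = 1 − 0.8888 = 0.1112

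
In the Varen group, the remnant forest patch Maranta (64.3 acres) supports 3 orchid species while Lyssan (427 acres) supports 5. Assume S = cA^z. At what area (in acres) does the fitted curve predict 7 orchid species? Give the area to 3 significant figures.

1490 acres

z = ln(5/3) / ln(427/64.3) = 0.5108 / 1.8932 = 0.2698
c = 3 / 64.3^0.2698 = 3 / 3.075 = 0.9755
A = (7/0.9755)^(1/0.2698) ⇒ ln A = ln(7.176)/0.2698 = 7.3038
A = e^7.3038 ≈ 1486 acres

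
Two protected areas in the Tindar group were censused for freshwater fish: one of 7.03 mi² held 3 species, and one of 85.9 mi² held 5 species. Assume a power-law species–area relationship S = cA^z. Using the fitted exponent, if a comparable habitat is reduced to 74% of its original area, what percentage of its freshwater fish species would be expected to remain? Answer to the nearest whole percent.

94%

z = ln(5/3) / ln(85.9/7.03) = 0.5108 / 2.5030 = 0.2041
S_new/S_old = (A_new/A_old)^z = 0.74^0.2041 = exp(0.2041 × -0.3011) = 0.9404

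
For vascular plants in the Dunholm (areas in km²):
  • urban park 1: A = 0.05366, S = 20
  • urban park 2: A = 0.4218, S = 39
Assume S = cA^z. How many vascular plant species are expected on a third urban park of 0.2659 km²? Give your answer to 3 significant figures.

33.6

z = ln(39/20) / ln(0.4218/0.05366) = 0.6678 / 2.0619 = 0.3239
c = 20 / 0.05366^0.3239 = 20 / 0.3877 = 51.58
S₃ = 51.58 × 0.2659^0.3239 = 51.58 × 0.6511 ≈ 33.59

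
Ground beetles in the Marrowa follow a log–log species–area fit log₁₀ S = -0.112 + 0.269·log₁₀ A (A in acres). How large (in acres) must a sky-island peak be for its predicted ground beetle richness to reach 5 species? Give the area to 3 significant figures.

5 = 0.7727 × A^0.269  ⇒  A^0.269 = 5/0.7727 = 6.471
ln A = ln(6.471) / 0.269 = 1.8673 / 0.269 = 6.9417
A = e^6.9417 ≈ 1035 acres

1030 acres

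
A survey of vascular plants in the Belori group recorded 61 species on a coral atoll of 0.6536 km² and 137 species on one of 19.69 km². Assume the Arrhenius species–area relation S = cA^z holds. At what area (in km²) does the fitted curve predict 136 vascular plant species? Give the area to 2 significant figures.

z = ln(137/61) / ln(19.69/0.6536) = 0.8091 / 3.4054 = 0.2376
c = 61 / 0.6536^0.2376 = 61 / 0.9039 = 67.49
A = (136/67.49)^(1/0.2376) ⇒ ln A = ln(2.015)/0.2376 = 2.9493
A = e^2.9493 ≈ 19.09 km²

19 km²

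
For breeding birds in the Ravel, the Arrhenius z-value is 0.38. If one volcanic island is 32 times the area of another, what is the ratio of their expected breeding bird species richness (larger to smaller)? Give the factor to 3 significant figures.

3.73

S₂/S₁ = (A₂/A₁)^z = 32^0.38
ln(S₂/S₁) = 0.38 × ln 32 = 0.38 × 3.4657 = 1.3170
S₂/S₁ = e^1.3170 ≈ 3.732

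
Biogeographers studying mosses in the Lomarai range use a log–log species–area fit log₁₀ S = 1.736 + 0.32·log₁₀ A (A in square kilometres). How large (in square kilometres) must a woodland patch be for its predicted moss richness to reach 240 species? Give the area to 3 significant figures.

103 square kilometres

240 = 54.45 × A^0.32  ⇒  A^0.32 = 240/54.45 = 4.408
ln A = ln(4.408) / 0.32 = 1.4834 / 0.32 = 4.6355
A = e^4.6355 ≈ 103.1 square kilometres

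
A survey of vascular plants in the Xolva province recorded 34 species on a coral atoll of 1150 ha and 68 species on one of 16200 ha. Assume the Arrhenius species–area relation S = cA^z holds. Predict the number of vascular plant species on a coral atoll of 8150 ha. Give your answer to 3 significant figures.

z = ln(68/34) / ln(16200/1150) = 0.6931 / 2.6452 = 0.2620
c = 34 / 1150^0.2620 = 34 / 6.339 = 5.364
S₃ = 5.364 × 8150^0.2620 = 5.364 × 10.59 ≈ 56.8

56.8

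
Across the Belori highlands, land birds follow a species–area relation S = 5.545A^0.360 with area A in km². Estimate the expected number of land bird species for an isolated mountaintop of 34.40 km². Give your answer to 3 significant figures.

19.8

S = 5.545 × 34.4^0.36 = 5.545 × 3.574 ≈ 19.82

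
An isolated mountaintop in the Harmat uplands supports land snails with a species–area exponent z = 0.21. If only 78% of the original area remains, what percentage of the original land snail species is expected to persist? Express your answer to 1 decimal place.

94.9%

S_new/S_old = (A_new/A_old)^z = 0.78^0.21
= exp(0.21 × ln 0.78) = exp(0.21 × -0.2485) = exp(-0.0522) ≈ 0.9492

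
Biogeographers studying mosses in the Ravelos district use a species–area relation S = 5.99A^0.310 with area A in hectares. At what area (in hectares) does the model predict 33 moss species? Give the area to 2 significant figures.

250 hectares

33 = 5.99 × A^0.31  ⇒  A^0.31 = 33/5.99 = 5.509
ln A = ln(5.509) / 0.31 = 1.7064 / 0.31 = 5.5046
A = e^5.5046 ≈ 245.8 hectares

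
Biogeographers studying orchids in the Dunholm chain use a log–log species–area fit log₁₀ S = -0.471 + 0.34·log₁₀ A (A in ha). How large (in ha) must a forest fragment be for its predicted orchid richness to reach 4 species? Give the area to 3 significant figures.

1430 ha

4 = 0.3381 × A^0.34  ⇒  A^0.34 = 4/0.3381 = 11.83
ln A = ln(11.83) / 0.34 = 2.4708 / 0.34 = 7.2671
A = e^7.2671 ≈ 1432 ha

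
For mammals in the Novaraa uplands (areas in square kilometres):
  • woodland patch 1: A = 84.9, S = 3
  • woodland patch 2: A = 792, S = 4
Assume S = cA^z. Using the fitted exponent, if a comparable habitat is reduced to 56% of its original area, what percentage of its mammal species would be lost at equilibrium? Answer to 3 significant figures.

7.20%

z = ln(4/3) / ln(792/84.9) = 0.2877 / 2.2331 = 0.1288
S_new/S_old = (A_new/A_old)^z = 0.56^0.1288 = exp(0.1288 × -0.5798) = 0.928
Fraction lost = 1 − 0.928 = 0.07197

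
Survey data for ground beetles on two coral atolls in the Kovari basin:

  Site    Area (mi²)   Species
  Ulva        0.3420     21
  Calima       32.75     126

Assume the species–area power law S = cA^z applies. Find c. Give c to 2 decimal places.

z = ln(S₂/S₁) / ln(A₂/A₁) = ln(126/21) / ln(32.75/0.342) = 1.7918 / 4.5618 = 0.3928
c = S₁ / A₁^z = 21 / 0.342^0.3928 = 21 / 0.6561 = 32.01

32.01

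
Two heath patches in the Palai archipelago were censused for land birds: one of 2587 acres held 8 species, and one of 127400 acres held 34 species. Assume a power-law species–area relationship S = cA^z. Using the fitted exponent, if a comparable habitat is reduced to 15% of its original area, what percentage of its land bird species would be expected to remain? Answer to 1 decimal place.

z = ln(34/8) / ln(127400/2587) = 1.4469 / 3.8968 = 0.3713
S_new/S_old = (A_new/A_old)^z = 0.15^0.3713 = exp(0.3713 × -1.8971) = 0.4944

49.4%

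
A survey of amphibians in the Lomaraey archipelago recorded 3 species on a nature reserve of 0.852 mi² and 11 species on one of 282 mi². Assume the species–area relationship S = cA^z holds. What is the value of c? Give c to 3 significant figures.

3.11

z = ln(S₂/S₁) / ln(A₂/A₁) = ln(11/3) / ln(282/0.852) = 1.2993 / 5.8021 = 0.2239
c = S₁ / A₁^z = 3 / 0.852^0.2239 = 3 / 0.9648 = 3.11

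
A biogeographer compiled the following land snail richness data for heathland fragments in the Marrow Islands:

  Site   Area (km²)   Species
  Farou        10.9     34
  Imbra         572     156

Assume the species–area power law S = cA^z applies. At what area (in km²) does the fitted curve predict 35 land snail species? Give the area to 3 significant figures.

z = ln(156/34) / ln(572/10.9) = 1.5235 / 3.9604 = 0.3847
c = 34 / 10.9^0.3847 = 34 / 2.507 = 13.56
A = (35/13.56)^(1/0.3847) ⇒ ln A = ln(2.58)/0.3847 = 2.4641
A = e^2.4641 ≈ 11.75 km²

11.8 km²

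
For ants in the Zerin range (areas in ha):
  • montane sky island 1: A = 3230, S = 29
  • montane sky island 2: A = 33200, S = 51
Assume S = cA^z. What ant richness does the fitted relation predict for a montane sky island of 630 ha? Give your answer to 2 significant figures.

z = ln(51/29) / ln(33200/3230) = 0.5645 / 2.3301 = 0.2423
c = 29 / 3230^0.2423 = 29 / 7.083 = 4.094
S₃ = 4.094 × 630^0.2423 = 4.094 × 4.767 ≈ 19.52

20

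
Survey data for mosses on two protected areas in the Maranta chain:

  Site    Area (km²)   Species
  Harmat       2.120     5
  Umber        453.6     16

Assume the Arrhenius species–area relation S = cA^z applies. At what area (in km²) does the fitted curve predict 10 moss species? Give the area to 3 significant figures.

51.9 km²

z = ln(16/5) / ln(453.6/2.12) = 1.1632 / 5.3658 = 0.2168
c = 5 / 2.12^0.2168 = 5 / 1.177 = 4.248
A = (10/4.248)^(1/0.2168) ⇒ ln A = ln(2.354)/0.2168 = 3.9490
A = e^3.9490 ≈ 51.88 km²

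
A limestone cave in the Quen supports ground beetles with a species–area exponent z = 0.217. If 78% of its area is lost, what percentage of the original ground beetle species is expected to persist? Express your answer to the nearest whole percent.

72%

S_new/S_old = (A_new/A_old)^z = 0.22^0.217
= exp(0.217 × ln 0.22) = exp(0.217 × -1.5141) = exp(-0.3286) ≈ 0.72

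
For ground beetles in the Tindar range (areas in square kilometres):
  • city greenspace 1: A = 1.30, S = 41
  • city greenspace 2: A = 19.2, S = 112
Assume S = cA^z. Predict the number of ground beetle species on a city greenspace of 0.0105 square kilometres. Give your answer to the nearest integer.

7

z = ln(112/41) / ln(19.2/1.3) = 1.0049 / 2.6925 = 0.3732
c = 41 / 1.3^0.3732 = 41 / 1.103 = 37.18
S₃ = 37.18 × 0.0105^0.3732 = 37.18 × 0.1826 ≈ 6.788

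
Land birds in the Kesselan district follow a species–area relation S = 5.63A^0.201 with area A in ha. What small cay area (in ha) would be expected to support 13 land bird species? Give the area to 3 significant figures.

64.3 ha

13 = 5.63 × A^0.201  ⇒  A^0.201 = 13/5.63 = 2.309
ln A = ln(2.309) / 0.201 = 0.8368 / 0.201 = 4.1634
A = e^4.1634 ≈ 64.29 ha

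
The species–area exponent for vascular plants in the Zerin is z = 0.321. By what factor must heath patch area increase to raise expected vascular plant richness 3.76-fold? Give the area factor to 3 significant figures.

61.9

(A₂/A₁)^0.321 = 3.76, so A₂/A₁ = 3.76^(1/0.321) = 3.76^3.115
ln(A₂/A₁) = ln 3.76 / 0.321 = 1.3244 / 0.321 = 4.1259
A₂/A₁ = e^4.1259 ≈ 61.92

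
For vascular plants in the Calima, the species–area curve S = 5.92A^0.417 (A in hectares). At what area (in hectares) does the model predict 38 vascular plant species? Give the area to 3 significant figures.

86.4 hectares

38 = 5.92 × A^0.417  ⇒  A^0.417 = 38/5.92 = 6.419
ln A = ln(6.419) / 0.417 = 1.8592 / 0.417 = 4.4586
A = e^4.4586 ≈ 86.37 hectares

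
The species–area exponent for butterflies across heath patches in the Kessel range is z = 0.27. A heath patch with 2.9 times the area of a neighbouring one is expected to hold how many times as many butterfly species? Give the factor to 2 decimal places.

1.33

S₂/S₁ = (A₂/A₁)^z = 2.9^0.27
ln(S₂/S₁) = 0.27 × ln 2.9 = 0.27 × 1.0647 = 0.2875
S₂/S₁ = e^0.2875 ≈ 1.333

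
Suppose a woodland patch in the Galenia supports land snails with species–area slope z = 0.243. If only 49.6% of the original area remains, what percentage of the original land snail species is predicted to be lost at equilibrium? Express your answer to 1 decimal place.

15.7%

S_new/S_old = (A_new/A_old)^z = 0.496^0.243
= exp(0.243 × ln 0.496) = exp(0.243 × -0.7012) = exp(-0.1704) ≈ 0.8433
Fraction lost = 1 − 0.8433 = 0.1567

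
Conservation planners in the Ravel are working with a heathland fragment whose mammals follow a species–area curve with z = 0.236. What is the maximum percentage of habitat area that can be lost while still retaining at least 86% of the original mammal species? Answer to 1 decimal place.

47.2%

Need (A_new/A_old)^0.236 = 0.86, so A_new/A_old = 0.86^(1/0.236) = 0.86^4.237
ln(A_new/A_old) = ln 0.86 / 0.236 = -0.1508 / 0.236 = -0.6391
A_new/A_old = e^-0.6391 ≈ 0.5278
Fraction that can be lost = 1 − 0.5278 = 0.4722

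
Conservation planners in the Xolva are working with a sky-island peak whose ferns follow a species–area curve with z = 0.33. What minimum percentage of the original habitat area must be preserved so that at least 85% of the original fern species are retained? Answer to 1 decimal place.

Need (A_new/A_old)^0.33 = 0.85, so A_new/A_old = 0.85^(1/0.33) = 0.85^3.03
ln(A_new/A_old) = ln 0.85 / 0.33 = -0.1625 / 0.33 = -0.4925
A_new/A_old = e^-0.4925 ≈ 0.6111

61.1%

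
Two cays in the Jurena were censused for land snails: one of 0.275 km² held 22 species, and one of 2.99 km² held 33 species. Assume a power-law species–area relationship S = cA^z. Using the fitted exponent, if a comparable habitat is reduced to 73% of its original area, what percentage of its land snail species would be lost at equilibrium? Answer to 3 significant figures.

5.21%

z = ln(33/22) / ln(2.99/0.275) = 0.4055 / 2.3863 = 0.1699
S_new/S_old = (A_new/A_old)^z = 0.73^0.1699 = exp(0.1699 × -0.3147) = 0.9479
Fraction lost = 1 − 0.9479 = 0.05207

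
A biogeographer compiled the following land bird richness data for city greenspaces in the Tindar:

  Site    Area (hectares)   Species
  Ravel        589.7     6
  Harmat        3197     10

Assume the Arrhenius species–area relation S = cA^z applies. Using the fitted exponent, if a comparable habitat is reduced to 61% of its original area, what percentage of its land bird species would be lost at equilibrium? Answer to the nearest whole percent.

z = ln(10/6) / ln(3197/589.7) = 0.5108 / 1.6904 = 0.3022
S_new/S_old = (A_new/A_old)^z = 0.61^0.3022 = exp(0.3022 × -0.4943) = 0.8612
Fraction lost = 1 − 0.8612 = 0.1388

14%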